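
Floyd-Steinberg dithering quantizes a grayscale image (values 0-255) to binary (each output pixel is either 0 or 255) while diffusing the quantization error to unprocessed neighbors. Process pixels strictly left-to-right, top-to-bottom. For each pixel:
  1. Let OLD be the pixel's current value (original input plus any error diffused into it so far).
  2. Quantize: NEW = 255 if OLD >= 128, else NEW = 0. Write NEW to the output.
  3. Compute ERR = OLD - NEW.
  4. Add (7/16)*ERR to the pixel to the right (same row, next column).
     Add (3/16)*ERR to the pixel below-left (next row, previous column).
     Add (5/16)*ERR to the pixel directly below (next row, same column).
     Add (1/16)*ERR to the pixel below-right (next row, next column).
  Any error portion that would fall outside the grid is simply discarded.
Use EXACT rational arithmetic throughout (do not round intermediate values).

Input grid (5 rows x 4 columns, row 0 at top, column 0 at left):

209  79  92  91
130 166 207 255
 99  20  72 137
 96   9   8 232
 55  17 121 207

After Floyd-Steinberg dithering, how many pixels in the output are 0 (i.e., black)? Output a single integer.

Answer: 10

Derivation:
(0,0): OLD=209 → NEW=255, ERR=-46
(0,1): OLD=471/8 → NEW=0, ERR=471/8
(0,2): OLD=15073/128 → NEW=0, ERR=15073/128
(0,3): OLD=291879/2048 → NEW=255, ERR=-230361/2048
(1,0): OLD=16213/128 → NEW=0, ERR=16213/128
(1,1): OLD=265235/1024 → NEW=255, ERR=4115/1024
(1,2): OLD=7475919/32768 → NEW=255, ERR=-879921/32768
(1,3): OLD=112963801/524288 → NEW=255, ERR=-20729639/524288
(2,0): OLD=2282881/16384 → NEW=255, ERR=-1895039/16384
(2,1): OLD=-13875621/524288 → NEW=0, ERR=-13875621/524288
(2,2): OLD=47046839/1048576 → NEW=0, ERR=47046839/1048576
(2,3): OLD=2392352603/16777216 → NEW=255, ERR=-1885837477/16777216
(3,0): OLD=460473265/8388608 → NEW=0, ERR=460473265/8388608
(3,1): OLD=3480086895/134217728 → NEW=0, ERR=3480086895/134217728
(3,2): OLD=22838195985/2147483648 → NEW=0, ERR=22838195985/2147483648
(3,3): OLD=7020742614263/34359738368 → NEW=255, ERR=-1740990669577/34359738368
(4,0): OLD=165389722525/2147483648 → NEW=0, ERR=165389722525/2147483648
(4,1): OLD=1103323152663/17179869184 → NEW=0, ERR=1103323152663/17179869184
(4,2): OLD=79461963532919/549755813888 → NEW=255, ERR=-60725769008521/549755813888
(4,3): OLD=1262278197143409/8796093022208 → NEW=255, ERR=-980725523519631/8796093022208
Output grid:
  Row 0: #..#  (2 black, running=2)
  Row 1: .###  (1 black, running=3)
  Row 2: #..#  (2 black, running=5)
  Row 3: ...#  (3 black, running=8)
  Row 4: ..##  (2 black, running=10)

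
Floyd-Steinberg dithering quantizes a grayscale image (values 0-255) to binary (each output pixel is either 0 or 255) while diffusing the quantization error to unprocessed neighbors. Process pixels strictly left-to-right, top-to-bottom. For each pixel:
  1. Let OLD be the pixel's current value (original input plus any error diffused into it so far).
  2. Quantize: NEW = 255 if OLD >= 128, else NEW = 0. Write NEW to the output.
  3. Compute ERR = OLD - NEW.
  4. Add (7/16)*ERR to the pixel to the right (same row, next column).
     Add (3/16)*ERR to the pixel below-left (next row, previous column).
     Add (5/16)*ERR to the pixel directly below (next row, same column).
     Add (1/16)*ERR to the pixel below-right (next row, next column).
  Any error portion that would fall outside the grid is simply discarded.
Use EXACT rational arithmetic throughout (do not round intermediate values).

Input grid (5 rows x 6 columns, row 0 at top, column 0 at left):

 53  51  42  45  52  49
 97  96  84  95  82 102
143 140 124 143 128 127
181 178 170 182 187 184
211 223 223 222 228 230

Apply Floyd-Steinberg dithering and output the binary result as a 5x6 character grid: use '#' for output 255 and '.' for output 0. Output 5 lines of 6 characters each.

(0,0): OLD=53 → NEW=0, ERR=53
(0,1): OLD=1187/16 → NEW=0, ERR=1187/16
(0,2): OLD=19061/256 → NEW=0, ERR=19061/256
(0,3): OLD=317747/4096 → NEW=0, ERR=317747/4096
(0,4): OLD=5632101/65536 → NEW=0, ERR=5632101/65536
(0,5): OLD=90804931/1048576 → NEW=0, ERR=90804931/1048576
(1,0): OLD=32633/256 → NEW=0, ERR=32633/256
(1,1): OLD=393679/2048 → NEW=255, ERR=-128561/2048
(1,2): OLD=6487163/65536 → NEW=0, ERR=6487163/65536
(1,3): OLD=48055135/262144 → NEW=255, ERR=-18791585/262144
(1,4): OLD=1653893437/16777216 → NEW=0, ERR=1653893437/16777216
(1,5): OLD=47663882907/268435456 → NEW=255, ERR=-20787158373/268435456
(2,0): OLD=5605461/32768 → NEW=255, ERR=-2750379/32768
(2,1): OLD=115541111/1048576 → NEW=0, ERR=115541111/1048576
(2,2): OLD=3116813349/16777216 → NEW=255, ERR=-1161376731/16777216
(2,3): OLD=15432859965/134217728 → NEW=0, ERR=15432859965/134217728
(2,4): OLD=816523270199/4294967296 → NEW=255, ERR=-278693390281/4294967296
(2,5): OLD=5536943863537/68719476736 → NEW=0, ERR=5536943863537/68719476736
(3,0): OLD=2943238789/16777216 → NEW=255, ERR=-1334951291/16777216
(3,1): OLD=21393908385/134217728 → NEW=255, ERR=-12831612255/134217728
(3,2): OLD=144941853619/1073741824 → NEW=255, ERR=-128862311501/1073741824
(3,3): OLD=10234665024345/68719476736 → NEW=255, ERR=-7288801543335/68719476736
(3,4): OLD=78402024130489/549755813888 → NEW=255, ERR=-61785708410951/549755813888
(3,5): OLD=1371786157795127/8796093022208 → NEW=255, ERR=-871217562867913/8796093022208
(4,0): OLD=361226161323/2147483648 → NEW=255, ERR=-186382168917/2147483648
(4,1): OLD=4386969858991/34359738368 → NEW=0, ERR=4386969858991/34359738368
(4,2): OLD=236936541235037/1099511627776 → NEW=255, ERR=-43438923847843/1099511627776
(4,3): OLD=2515619454015921/17592186044416 → NEW=255, ERR=-1970387987310159/17592186044416
(4,4): OLD=33404626860805057/281474976710656 → NEW=0, ERR=33404626860805057/281474976710656
(4,5): OLD=1098631209555576487/4503599627370496 → NEW=255, ERR=-49786695423899993/4503599627370496
Row 0: ......
Row 1: .#.#.#
Row 2: #.#.#.
Row 3: ######
Row 4: #.##.#

Answer: ......
.#.#.#
#.#.#.
######
#.##.#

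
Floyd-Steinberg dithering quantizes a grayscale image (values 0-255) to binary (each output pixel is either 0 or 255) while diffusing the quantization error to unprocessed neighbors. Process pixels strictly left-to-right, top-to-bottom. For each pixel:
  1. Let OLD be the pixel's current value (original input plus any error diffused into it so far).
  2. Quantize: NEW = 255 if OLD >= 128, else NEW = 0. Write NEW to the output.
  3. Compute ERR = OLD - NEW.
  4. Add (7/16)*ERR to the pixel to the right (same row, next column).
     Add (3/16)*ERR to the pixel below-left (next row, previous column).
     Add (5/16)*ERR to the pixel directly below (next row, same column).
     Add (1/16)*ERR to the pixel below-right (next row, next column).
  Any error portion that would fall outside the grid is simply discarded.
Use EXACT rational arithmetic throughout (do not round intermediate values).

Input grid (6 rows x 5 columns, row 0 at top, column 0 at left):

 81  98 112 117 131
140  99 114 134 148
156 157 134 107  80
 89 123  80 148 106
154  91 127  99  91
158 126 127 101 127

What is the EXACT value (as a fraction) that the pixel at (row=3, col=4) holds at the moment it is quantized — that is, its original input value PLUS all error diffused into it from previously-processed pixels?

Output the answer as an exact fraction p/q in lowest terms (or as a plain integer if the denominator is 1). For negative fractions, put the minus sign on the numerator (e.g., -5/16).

(0,0): OLD=81 → NEW=0, ERR=81
(0,1): OLD=2135/16 → NEW=255, ERR=-1945/16
(0,2): OLD=15057/256 → NEW=0, ERR=15057/256
(0,3): OLD=584631/4096 → NEW=255, ERR=-459849/4096
(0,4): OLD=5366273/65536 → NEW=0, ERR=5366273/65536
(1,0): OLD=36485/256 → NEW=255, ERR=-28795/256
(1,1): OLD=57123/2048 → NEW=0, ERR=57123/2048
(1,2): OLD=7597919/65536 → NEW=0, ERR=7597919/65536
(1,3): OLD=44215027/262144 → NEW=255, ERR=-22631693/262144
(1,4): OLD=540230265/4194304 → NEW=255, ERR=-529317255/4194304
(2,0): OLD=4131377/32768 → NEW=0, ERR=4131377/32768
(2,1): OLD=247027627/1048576 → NEW=255, ERR=-20359253/1048576
(2,2): OLD=2471132353/16777216 → NEW=255, ERR=-1807057727/16777216
(2,3): OLD=4424308147/268435456 → NEW=0, ERR=4424308147/268435456
(2,4): OLD=182011165477/4294967296 → NEW=0, ERR=182011165477/4294967296
(3,0): OLD=2093114785/16777216 → NEW=0, ERR=2093114785/16777216
(3,1): OLD=21367358093/134217728 → NEW=255, ERR=-12858162547/134217728
(3,2): OLD=27079445535/4294967296 → NEW=0, ERR=27079445535/4294967296
(3,3): OLD=1349676255719/8589934592 → NEW=255, ERR=-840757065241/8589934592
(3,4): OLD=10644919126819/137438953472 → NEW=0, ERR=10644919126819/137438953472
Target (3,4): original=106, with diffused error = 10644919126819/137438953472

Answer: 10644919126819/137438953472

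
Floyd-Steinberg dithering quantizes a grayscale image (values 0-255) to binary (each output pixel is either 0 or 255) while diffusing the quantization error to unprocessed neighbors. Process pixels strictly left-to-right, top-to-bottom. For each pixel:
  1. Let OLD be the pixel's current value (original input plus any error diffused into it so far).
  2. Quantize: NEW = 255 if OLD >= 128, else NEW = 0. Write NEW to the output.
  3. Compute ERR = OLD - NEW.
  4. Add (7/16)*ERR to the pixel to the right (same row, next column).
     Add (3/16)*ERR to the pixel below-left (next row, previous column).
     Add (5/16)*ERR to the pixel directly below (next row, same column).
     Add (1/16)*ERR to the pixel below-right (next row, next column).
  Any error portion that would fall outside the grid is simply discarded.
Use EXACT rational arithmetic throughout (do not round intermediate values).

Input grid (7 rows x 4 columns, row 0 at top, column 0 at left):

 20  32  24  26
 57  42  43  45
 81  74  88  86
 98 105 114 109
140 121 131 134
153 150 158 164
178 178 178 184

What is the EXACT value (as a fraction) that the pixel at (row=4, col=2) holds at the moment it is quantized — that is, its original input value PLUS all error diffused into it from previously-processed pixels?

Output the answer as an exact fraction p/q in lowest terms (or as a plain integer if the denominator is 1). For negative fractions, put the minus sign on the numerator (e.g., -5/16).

(0,0): OLD=20 → NEW=0, ERR=20
(0,1): OLD=163/4 → NEW=0, ERR=163/4
(0,2): OLD=2677/64 → NEW=0, ERR=2677/64
(0,3): OLD=45363/1024 → NEW=0, ERR=45363/1024
(1,0): OLD=4537/64 → NEW=0, ERR=4537/64
(1,1): OLD=48559/512 → NEW=0, ERR=48559/512
(1,2): OLD=1776315/16384 → NEW=0, ERR=1776315/16384
(1,3): OLD=28545037/262144 → NEW=0, ERR=28545037/262144
(2,0): OLD=990709/8192 → NEW=0, ERR=990709/8192
(2,1): OLD=47528439/262144 → NEW=255, ERR=-19318281/262144
(2,2): OLD=60809163/524288 → NEW=0, ERR=60809163/524288
(2,3): OLD=1489376879/8388608 → NEW=255, ERR=-649718161/8388608
(3,0): OLD=511600389/4194304 → NEW=0, ERR=511600389/4194304
(3,1): OLD=11048833883/67108864 → NEW=255, ERR=-6063926437/67108864
(3,2): OLD=98338231397/1073741824 → NEW=0, ERR=98338231397/1073741824
(3,3): OLD=2269690903619/17179869184 → NEW=255, ERR=-2111175738301/17179869184
(4,0): OLD=173060107169/1073741824 → NEW=255, ERR=-100744057951/1073741824
(4,1): OLD=657213022211/8589934592 → NEW=0, ERR=657213022211/8589934592
(4,2): OLD=45191154249603/274877906944 → NEW=255, ERR=-24902712021117/274877906944
Target (4,2): original=131, with diffused error = 45191154249603/274877906944

Answer: 45191154249603/274877906944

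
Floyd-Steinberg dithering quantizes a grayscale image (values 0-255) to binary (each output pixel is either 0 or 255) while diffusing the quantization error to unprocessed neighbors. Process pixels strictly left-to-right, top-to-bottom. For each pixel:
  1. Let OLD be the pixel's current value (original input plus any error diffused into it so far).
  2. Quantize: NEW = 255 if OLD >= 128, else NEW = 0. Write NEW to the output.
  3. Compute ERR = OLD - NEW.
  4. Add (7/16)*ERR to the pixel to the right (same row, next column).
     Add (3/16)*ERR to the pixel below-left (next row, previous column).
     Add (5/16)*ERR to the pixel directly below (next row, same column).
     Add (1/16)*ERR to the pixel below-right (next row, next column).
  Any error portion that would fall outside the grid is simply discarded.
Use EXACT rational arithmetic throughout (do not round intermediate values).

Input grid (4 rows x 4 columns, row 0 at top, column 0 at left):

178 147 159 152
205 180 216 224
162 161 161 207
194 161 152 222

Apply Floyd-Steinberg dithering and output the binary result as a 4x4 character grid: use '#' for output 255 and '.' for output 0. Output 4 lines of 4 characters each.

Answer: #.##
####
#.#.
#.##

Derivation:
(0,0): OLD=178 → NEW=255, ERR=-77
(0,1): OLD=1813/16 → NEW=0, ERR=1813/16
(0,2): OLD=53395/256 → NEW=255, ERR=-11885/256
(0,3): OLD=539397/4096 → NEW=255, ERR=-505083/4096
(1,0): OLD=51759/256 → NEW=255, ERR=-13521/256
(1,1): OLD=366153/2048 → NEW=255, ERR=-156087/2048
(1,2): OLD=9968637/65536 → NEW=255, ERR=-6743043/65536
(1,3): OLD=144230523/1048576 → NEW=255, ERR=-123156357/1048576
(2,0): OLD=4299315/32768 → NEW=255, ERR=-4056525/32768
(2,1): OLD=63364961/1048576 → NEW=0, ERR=63364961/1048576
(2,2): OLD=269482181/2097152 → NEW=255, ERR=-265291579/2097152
(2,3): OLD=3641385425/33554432 → NEW=0, ERR=3641385425/33554432
(3,0): OLD=2795830787/16777216 → NEW=255, ERR=-1482359293/16777216
(3,1): OLD=29466851549/268435456 → NEW=0, ERR=29466851549/268435456
(3,2): OLD=792931059491/4294967296 → NEW=255, ERR=-302285600989/4294967296
(3,3): OLD=14926894146677/68719476736 → NEW=255, ERR=-2596572421003/68719476736
Row 0: #.##
Row 1: ####
Row 2: #.#.
Row 3: #.##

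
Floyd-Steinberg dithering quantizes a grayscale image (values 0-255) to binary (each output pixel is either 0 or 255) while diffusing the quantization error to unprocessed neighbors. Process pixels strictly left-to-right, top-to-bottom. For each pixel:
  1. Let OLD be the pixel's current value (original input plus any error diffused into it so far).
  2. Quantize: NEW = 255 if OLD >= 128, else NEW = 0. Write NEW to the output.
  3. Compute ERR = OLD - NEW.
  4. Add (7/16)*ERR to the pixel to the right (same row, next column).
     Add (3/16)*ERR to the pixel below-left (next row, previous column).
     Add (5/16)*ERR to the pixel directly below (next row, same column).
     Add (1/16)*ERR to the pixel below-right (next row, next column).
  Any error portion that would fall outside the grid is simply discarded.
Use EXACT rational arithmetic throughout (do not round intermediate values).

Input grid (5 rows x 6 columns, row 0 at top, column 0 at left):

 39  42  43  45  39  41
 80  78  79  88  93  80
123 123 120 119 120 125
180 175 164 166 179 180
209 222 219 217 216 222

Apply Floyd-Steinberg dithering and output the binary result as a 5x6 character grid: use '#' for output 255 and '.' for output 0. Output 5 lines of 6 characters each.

Answer: ......
.#.#.#
#.#.#.
#.##.#
######

Derivation:
(0,0): OLD=39 → NEW=0, ERR=39
(0,1): OLD=945/16 → NEW=0, ERR=945/16
(0,2): OLD=17623/256 → NEW=0, ERR=17623/256
(0,3): OLD=307681/4096 → NEW=0, ERR=307681/4096
(0,4): OLD=4709671/65536 → NEW=0, ERR=4709671/65536
(0,5): OLD=75959313/1048576 → NEW=0, ERR=75959313/1048576
(1,0): OLD=26435/256 → NEW=0, ERR=26435/256
(1,1): OLD=321493/2048 → NEW=255, ERR=-200747/2048
(1,2): OLD=4941689/65536 → NEW=0, ERR=4941689/65536
(1,3): OLD=42530373/262144 → NEW=255, ERR=-24316347/262144
(1,4): OLD=1562841327/16777216 → NEW=0, ERR=1562841327/16777216
(1,5): OLD=39697146585/268435456 → NEW=255, ERR=-28753894695/268435456
(2,0): OLD=4485623/32768 → NEW=255, ERR=-3870217/32768
(2,1): OLD=64264717/1048576 → NEW=0, ERR=64264717/1048576
(2,2): OLD=2463875431/16777216 → NEW=255, ERR=-1814314649/16777216
(2,3): OLD=8707991023/134217728 → NEW=0, ERR=8707991023/134217728
(2,4): OLD=651173632589/4294967296 → NEW=255, ERR=-444043027891/4294967296
(2,5): OLD=3581409200875/68719476736 → NEW=0, ERR=3581409200875/68719476736
(3,0): OLD=2593458311/16777216 → NEW=255, ERR=-1684731769/16777216
(3,1): OLD=16449882363/134217728 → NEW=0, ERR=16449882363/134217728
(3,2): OLD=214556882849/1073741824 → NEW=255, ERR=-59247282271/1073741824
(3,3): OLD=9345194164451/68719476736 → NEW=255, ERR=-8178272403229/68719476736
(3,4): OLD=59621975662211/549755813888 → NEW=0, ERR=59621975662211/549755813888
(3,5): OLD=2087069434097869/8796093022208 → NEW=255, ERR=-155934286565171/8796093022208
(4,0): OLD=430784458761/2147483648 → NEW=255, ERR=-116823871479/2147483648
(4,1): OLD=7554956046325/34359738368 → NEW=255, ERR=-1206777237515/34359738368
(4,2): OLD=188826557391183/1099511627776 → NEW=255, ERR=-91548907691697/1099511627776
(4,3): OLD=2819462862465835/17592186044416 → NEW=255, ERR=-1666544578860245/17592186044416
(4,4): OLD=55643055568816091/281474976710656 → NEW=255, ERR=-16133063492401189/281474976710656
(4,5): OLD=892444638518066461/4503599627370496 → NEW=255, ERR=-255973266461410019/4503599627370496
Row 0: ......
Row 1: .#.#.#
Row 2: #.#.#.
Row 3: #.##.#
Row 4: ######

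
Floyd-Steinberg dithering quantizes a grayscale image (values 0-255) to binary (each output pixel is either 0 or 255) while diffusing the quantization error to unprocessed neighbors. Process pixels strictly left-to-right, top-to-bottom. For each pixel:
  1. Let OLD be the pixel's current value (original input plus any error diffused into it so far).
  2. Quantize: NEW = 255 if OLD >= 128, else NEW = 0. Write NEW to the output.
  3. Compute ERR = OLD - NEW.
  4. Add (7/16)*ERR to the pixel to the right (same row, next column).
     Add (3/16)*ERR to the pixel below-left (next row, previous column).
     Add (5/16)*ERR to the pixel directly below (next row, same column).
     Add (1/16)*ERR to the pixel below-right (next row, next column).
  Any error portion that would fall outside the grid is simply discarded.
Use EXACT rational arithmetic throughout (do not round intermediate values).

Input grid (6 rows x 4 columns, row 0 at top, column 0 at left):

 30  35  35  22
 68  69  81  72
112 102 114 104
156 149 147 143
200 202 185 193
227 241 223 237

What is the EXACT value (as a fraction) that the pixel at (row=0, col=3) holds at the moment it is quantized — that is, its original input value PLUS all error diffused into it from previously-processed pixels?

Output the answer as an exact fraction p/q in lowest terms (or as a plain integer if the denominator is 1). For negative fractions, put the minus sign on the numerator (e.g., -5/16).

Answer: 95281/2048

Derivation:
(0,0): OLD=30 → NEW=0, ERR=30
(0,1): OLD=385/8 → NEW=0, ERR=385/8
(0,2): OLD=7175/128 → NEW=0, ERR=7175/128
(0,3): OLD=95281/2048 → NEW=0, ERR=95281/2048
Target (0,3): original=22, with diffused error = 95281/2048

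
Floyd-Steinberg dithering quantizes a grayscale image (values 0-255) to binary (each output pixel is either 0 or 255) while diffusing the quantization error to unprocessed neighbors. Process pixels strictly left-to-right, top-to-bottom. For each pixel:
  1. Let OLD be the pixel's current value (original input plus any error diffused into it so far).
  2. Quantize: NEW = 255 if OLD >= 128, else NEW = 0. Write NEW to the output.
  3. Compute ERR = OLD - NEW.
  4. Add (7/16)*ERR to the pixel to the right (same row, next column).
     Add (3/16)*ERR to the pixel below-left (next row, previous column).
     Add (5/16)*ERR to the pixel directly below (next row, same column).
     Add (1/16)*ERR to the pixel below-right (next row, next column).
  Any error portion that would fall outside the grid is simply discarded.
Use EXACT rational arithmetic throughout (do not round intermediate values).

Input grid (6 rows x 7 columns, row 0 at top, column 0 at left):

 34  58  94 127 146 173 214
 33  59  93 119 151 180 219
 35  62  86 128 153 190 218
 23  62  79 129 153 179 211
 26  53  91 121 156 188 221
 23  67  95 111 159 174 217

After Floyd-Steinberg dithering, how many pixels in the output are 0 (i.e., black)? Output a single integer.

Answer: 21

Derivation:
(0,0): OLD=34 → NEW=0, ERR=34
(0,1): OLD=583/8 → NEW=0, ERR=583/8
(0,2): OLD=16113/128 → NEW=0, ERR=16113/128
(0,3): OLD=372887/2048 → NEW=255, ERR=-149353/2048
(0,4): OLD=3738657/32768 → NEW=0, ERR=3738657/32768
(0,5): OLD=116872423/524288 → NEW=255, ERR=-16821017/524288
(0,6): OLD=1677414993/8388608 → NEW=255, ERR=-461680047/8388608
(1,0): OLD=7333/128 → NEW=0, ERR=7333/128
(1,1): OLD=135747/1024 → NEW=255, ERR=-125373/1024
(1,2): OLD=2282431/32768 → NEW=0, ERR=2282431/32768
(1,3): OLD=20439987/131072 → NEW=255, ERR=-12983373/131072
(1,4): OLD=1113540505/8388608 → NEW=255, ERR=-1025554535/8388608
(1,5): OLD=7603341993/67108864 → NEW=0, ERR=7603341993/67108864
(1,6): OLD=267752561351/1073741824 → NEW=255, ERR=-6051603769/1073741824
(2,0): OLD=490641/16384 → NEW=0, ERR=490641/16384
(2,1): OLD=28039691/524288 → NEW=0, ERR=28039691/524288
(2,2): OLD=880301153/8388608 → NEW=0, ERR=880301153/8388608
(2,3): OLD=8347468313/67108864 → NEW=0, ERR=8347468313/67108864
(2,4): OLD=98927567433/536870912 → NEW=255, ERR=-37974515127/536870912
(2,5): OLD=3191373500835/17179869184 → NEW=255, ERR=-1189493141085/17179869184
(2,6): OLD=53059258974885/274877906944 → NEW=255, ERR=-17034607295835/274877906944
(3,0): OLD=355559617/8388608 → NEW=0, ERR=355559617/8388608
(3,1): OLD=7972851693/67108864 → NEW=0, ERR=7972851693/67108864
(3,2): OLD=102239548727/536870912 → NEW=255, ERR=-34662533833/536870912
(3,3): OLD=285444571617/2147483648 → NEW=255, ERR=-262163758623/2147483648
(3,4): OLD=19867699324097/274877906944 → NEW=0, ERR=19867699324097/274877906944
(3,5): OLD=380308997918483/2199023255552 → NEW=255, ERR=-180441932247277/2199023255552
(3,6): OLD=5327169571120333/35184372088832 → NEW=255, ERR=-3644845311531827/35184372088832
(4,0): OLD=66058227183/1073741824 → NEW=0, ERR=66058227183/1073741824
(4,1): OLD=1848305220451/17179869184 → NEW=0, ERR=1848305220451/17179869184
(4,2): OLD=28155140488237/274877906944 → NEW=0, ERR=28155140488237/274877906944
(4,3): OLD=301660343196159/2199023255552 → NEW=255, ERR=-259090586969601/2199023255552
(4,4): OLD=1830027212231341/17592186044416 → NEW=0, ERR=1830027212231341/17592186044416
(4,5): OLD=108628147213552205/562949953421312 → NEW=255, ERR=-34924090908882355/562949953421312
(4,6): OLD=1408341639357733675/9007199254740992 → NEW=255, ERR=-888494170601219285/9007199254740992
(5,0): OLD=17151765695705/274877906944 → NEW=0, ERR=17151765695705/274877906944
(5,1): OLD=331986110686771/2199023255552 → NEW=255, ERR=-228764819478989/2199023255552
(5,2): OLD=1163339269462261/17592186044416 → NEW=0, ERR=1163339269462261/17592186044416
(5,3): OLD=18157742225137897/140737488355328 → NEW=255, ERR=-17730317305470743/140737488355328
(5,4): OLD=1057400687916786563/9007199254740992 → NEW=0, ERR=1057400687916786563/9007199254740992
(5,5): OLD=13977705844382314003/72057594037927936 → NEW=255, ERR=-4396980635289309677/72057594037927936
(5,6): OLD=179395051592274913213/1152921504606846976 → NEW=255, ERR=-114599932082471065667/1152921504606846976
Output grid:
  Row 0: ...#.##  (4 black, running=4)
  Row 1: .#.##.#  (3 black, running=7)
  Row 2: ....###  (4 black, running=11)
  Row 3: ..##.##  (3 black, running=14)
  Row 4: ...#.##  (4 black, running=18)
  Row 5: .#.#.##  (3 black, running=21)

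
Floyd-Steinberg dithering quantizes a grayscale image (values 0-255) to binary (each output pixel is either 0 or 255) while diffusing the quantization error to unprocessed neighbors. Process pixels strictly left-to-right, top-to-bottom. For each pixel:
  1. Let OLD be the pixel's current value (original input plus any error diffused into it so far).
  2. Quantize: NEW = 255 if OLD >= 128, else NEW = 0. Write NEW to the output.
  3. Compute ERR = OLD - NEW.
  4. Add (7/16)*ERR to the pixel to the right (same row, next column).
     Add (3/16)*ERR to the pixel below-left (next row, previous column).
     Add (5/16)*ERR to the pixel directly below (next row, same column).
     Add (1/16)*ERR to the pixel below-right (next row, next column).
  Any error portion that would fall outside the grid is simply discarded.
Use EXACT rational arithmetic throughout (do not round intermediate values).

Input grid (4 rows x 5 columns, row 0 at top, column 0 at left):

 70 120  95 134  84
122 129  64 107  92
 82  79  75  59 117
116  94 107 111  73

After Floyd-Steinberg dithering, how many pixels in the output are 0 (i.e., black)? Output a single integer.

Answer: 13

Derivation:
(0,0): OLD=70 → NEW=0, ERR=70
(0,1): OLD=1205/8 → NEW=255, ERR=-835/8
(0,2): OLD=6315/128 → NEW=0, ERR=6315/128
(0,3): OLD=318637/2048 → NEW=255, ERR=-203603/2048
(0,4): OLD=1327291/32768 → NEW=0, ERR=1327291/32768
(1,0): OLD=15911/128 → NEW=0, ERR=15911/128
(1,1): OLD=168337/1024 → NEW=255, ERR=-92783/1024
(1,2): OLD=478821/32768 → NEW=0, ERR=478821/32768
(1,3): OLD=12190209/131072 → NEW=0, ERR=12190209/131072
(1,4): OLD=291784675/2097152 → NEW=255, ERR=-242989085/2097152
(2,0): OLD=1701579/16384 → NEW=0, ERR=1701579/16384
(2,1): OLD=55905257/524288 → NEW=0, ERR=55905257/524288
(2,2): OLD=1157565691/8388608 → NEW=255, ERR=-981529349/8388608
(2,3): OLD=2155716545/134217728 → NEW=0, ERR=2155716545/134217728
(2,4): OLD=201071869447/2147483648 → NEW=0, ERR=201071869447/2147483648
(3,0): OLD=1413046939/8388608 → NEW=255, ERR=-726048101/8388608
(3,1): OLD=4966585343/67108864 → NEW=0, ERR=4966585343/67108864
(3,2): OLD=241569492645/2147483648 → NEW=0, ERR=241569492645/2147483648
(3,3): OLD=753664853245/4294967296 → NEW=255, ERR=-341551807235/4294967296
(3,4): OLD=4705360774993/68719476736 → NEW=0, ERR=4705360774993/68719476736
Output grid:
  Row 0: .#.#.  (3 black, running=3)
  Row 1: .#..#  (3 black, running=6)
  Row 2: ..#..  (4 black, running=10)
  Row 3: #..#.  (3 black, running=13)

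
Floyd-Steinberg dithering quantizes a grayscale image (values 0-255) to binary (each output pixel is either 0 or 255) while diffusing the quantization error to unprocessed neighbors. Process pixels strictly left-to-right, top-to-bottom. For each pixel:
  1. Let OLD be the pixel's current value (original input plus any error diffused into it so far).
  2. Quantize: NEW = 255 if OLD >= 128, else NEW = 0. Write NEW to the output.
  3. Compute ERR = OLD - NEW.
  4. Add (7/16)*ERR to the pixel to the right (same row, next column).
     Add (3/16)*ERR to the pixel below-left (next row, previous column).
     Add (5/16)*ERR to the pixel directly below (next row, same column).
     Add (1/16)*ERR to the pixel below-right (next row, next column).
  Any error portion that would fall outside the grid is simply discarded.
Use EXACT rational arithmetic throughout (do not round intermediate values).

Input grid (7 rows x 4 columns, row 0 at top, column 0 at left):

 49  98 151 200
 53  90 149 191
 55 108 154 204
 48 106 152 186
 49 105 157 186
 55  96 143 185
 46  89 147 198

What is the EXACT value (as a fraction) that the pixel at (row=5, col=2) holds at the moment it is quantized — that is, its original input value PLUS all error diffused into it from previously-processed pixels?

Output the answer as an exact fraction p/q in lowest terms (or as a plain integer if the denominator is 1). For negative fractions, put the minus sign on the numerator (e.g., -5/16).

(0,0): OLD=49 → NEW=0, ERR=49
(0,1): OLD=1911/16 → NEW=0, ERR=1911/16
(0,2): OLD=52033/256 → NEW=255, ERR=-13247/256
(0,3): OLD=726471/4096 → NEW=255, ERR=-318009/4096
(1,0): OLD=23221/256 → NEW=0, ERR=23221/256
(1,1): OLD=328435/2048 → NEW=255, ERR=-193805/2048
(1,2): OLD=5527023/65536 → NEW=0, ERR=5527023/65536
(1,3): OLD=210135225/1048576 → NEW=255, ERR=-57251655/1048576
(2,0): OLD=2149665/32768 → NEW=0, ERR=2149665/32768
(2,1): OLD=134858363/1048576 → NEW=255, ERR=-132528517/1048576
(2,2): OLD=228396295/2097152 → NEW=0, ERR=228396295/2097152
(2,3): OLD=8048226379/33554432 → NEW=255, ERR=-508153781/33554432
(3,0): OLD=751667217/16777216 → NEW=0, ERR=751667217/16777216
(3,1): OLD=29695687055/268435456 → NEW=0, ERR=29695687055/268435456
(3,2): OLD=960755476081/4294967296 → NEW=255, ERR=-134461184399/4294967296
(3,3): OLD=11983131574423/68719476736 → NEW=255, ERR=-5540334993257/68719476736
(4,0): OLD=359673836029/4294967296 → NEW=0, ERR=359673836029/4294967296
(4,1): OLD=5948980064119/34359738368 → NEW=255, ERR=-2812753219721/34359738368
(4,2): OLD=113468976639127/1099511627776 → NEW=0, ERR=113468976639127/1099511627776
(4,3): OLD=3588780578068561/17592186044416 → NEW=255, ERR=-897226863257519/17592186044416
(5,0): OLD=36185263545837/549755813888 → NEW=0, ERR=36185263545837/549755813888
(5,1): OLD=2177886466691099/17592186044416 → NEW=0, ERR=2177886466691099/17592186044416
(5,2): OLD=1888807338416311/8796093022208 → NEW=255, ERR=-354196382246729/8796093022208
Target (5,2): original=143, with diffused error = 1888807338416311/8796093022208

Answer: 1888807338416311/8796093022208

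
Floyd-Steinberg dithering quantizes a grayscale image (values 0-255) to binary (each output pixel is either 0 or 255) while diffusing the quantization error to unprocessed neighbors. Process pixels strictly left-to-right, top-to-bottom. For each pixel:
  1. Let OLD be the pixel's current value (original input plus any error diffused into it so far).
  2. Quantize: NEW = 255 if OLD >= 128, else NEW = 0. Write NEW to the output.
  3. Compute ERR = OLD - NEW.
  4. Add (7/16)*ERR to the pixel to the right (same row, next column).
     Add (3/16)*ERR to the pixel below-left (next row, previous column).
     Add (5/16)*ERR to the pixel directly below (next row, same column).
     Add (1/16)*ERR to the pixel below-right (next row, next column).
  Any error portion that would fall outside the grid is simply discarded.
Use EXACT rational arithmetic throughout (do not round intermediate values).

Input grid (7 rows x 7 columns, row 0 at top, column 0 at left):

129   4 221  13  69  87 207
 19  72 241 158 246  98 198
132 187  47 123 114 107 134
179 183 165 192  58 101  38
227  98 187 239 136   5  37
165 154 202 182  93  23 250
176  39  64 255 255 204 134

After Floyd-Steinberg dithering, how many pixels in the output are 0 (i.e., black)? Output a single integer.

Answer: 22

Derivation:
(0,0): OLD=129 → NEW=255, ERR=-126
(0,1): OLD=-409/8 → NEW=0, ERR=-409/8
(0,2): OLD=25425/128 → NEW=255, ERR=-7215/128
(0,3): OLD=-23881/2048 → NEW=0, ERR=-23881/2048
(0,4): OLD=2093825/32768 → NEW=0, ERR=2093825/32768
(0,5): OLD=60269831/524288 → NEW=0, ERR=60269831/524288
(0,6): OLD=2158330673/8388608 → NEW=255, ERR=19235633/8388608
(1,0): OLD=-3835/128 → NEW=0, ERR=-3835/128
(1,1): OLD=25059/1024 → NEW=0, ERR=25059/1024
(1,2): OLD=7494367/32768 → NEW=255, ERR=-861473/32768
(1,3): OLD=19832787/131072 → NEW=255, ERR=-13590573/131072
(1,4): OLD=2025263481/8388608 → NEW=255, ERR=-113831559/8388608
(1,5): OLD=8885914505/67108864 → NEW=255, ERR=-8226845815/67108864
(1,6): OLD=163496924135/1073741824 → NEW=255, ERR=-110307240985/1073741824
(2,0): OLD=2084465/16384 → NEW=0, ERR=2084465/16384
(2,1): OLD=127667627/524288 → NEW=255, ERR=-6025813/524288
(2,2): OLD=132909377/8388608 → NEW=0, ERR=132909377/8388608
(2,3): OLD=6264065529/67108864 → NEW=0, ERR=6264065529/67108864
(2,4): OLD=65031426729/536870912 → NEW=0, ERR=65031426729/536870912
(2,5): OLD=1745046149187/17179869184 → NEW=0, ERR=1745046149187/17179869184
(2,6): OLD=38118310767365/274877906944 → NEW=255, ERR=-31975555503355/274877906944
(3,0): OLD=1816997793/8388608 → NEW=255, ERR=-322097247/8388608
(3,1): OLD=11645536333/67108864 → NEW=255, ERR=-5467223987/67108864
(3,2): OLD=81117050327/536870912 → NEW=255, ERR=-55785032233/536870912
(3,3): OLD=428233829377/2147483648 → NEW=255, ERR=-119374500863/2147483648
(3,4): OLD=26501714054049/274877906944 → NEW=0, ERR=26501714054049/274877906944
(3,5): OLD=353343905954995/2199023255552 → NEW=255, ERR=-207407024210765/2199023255552
(3,6): OLD=-1170499343138003/35184372088832 → NEW=0, ERR=-1170499343138003/35184372088832
(4,0): OLD=214453832207/1073741824 → NEW=255, ERR=-59350332913/1073741824
(4,1): OLD=454858289667/17179869184 → NEW=0, ERR=454858289667/17179869184
(4,2): OLD=41395974107533/274877906944 → NEW=255, ERR=-28697892163187/274877906944
(4,3): OLD=412395698059039/2199023255552 → NEW=255, ERR=-148355232106721/2199023255552
(4,4): OLD=2031097989990029/17592186044416 → NEW=0, ERR=2031097989990029/17592186044416
(4,5): OLD=14538281059610029/562949953421312 → NEW=0, ERR=14538281059610029/562949953421312
(4,6): OLD=288298194193690827/9007199254740992 → NEW=0, ERR=288298194193690827/9007199254740992
(5,0): OLD=41971402881721/274877906944 → NEW=255, ERR=-28122463388999/274877906944
(5,1): OLD=207771610222547/2199023255552 → NEW=0, ERR=207771610222547/2199023255552
(5,2): OLD=3513442455865813/17592186044416 → NEW=255, ERR=-972564985460267/17592186044416
(5,3): OLD=21371455225187401/140737488355328 → NEW=255, ERR=-14516604305421239/140737488355328
(5,4): OLD=761816192297031715/9007199254740992 → NEW=0, ERR=761816192297031715/9007199254740992
(5,5): OLD=5857620955024338355/72057594037927936 → NEW=0, ERR=5857620955024338355/72057594037927936
(5,6): OLD=342626550580259829277/1152921504606846976 → NEW=255, ERR=48631566905513850397/1152921504606846976
(6,0): OLD=5690865782742113/35184372088832 → NEW=255, ERR=-3281149099910047/35184372088832
(6,1): OLD=6173668075311125/562949953421312 → NEW=0, ERR=6173668075311125/562949953421312
(6,2): OLD=343056311708875807/9007199254740992 → NEW=0, ERR=343056311708875807/9007199254740992
(6,3): OLD=18146474533953009985/72057594037927936 → NEW=255, ERR=-228211945718613695/72057594037927936
(6,4): OLD=41626313650911786539/144115188075855872 → NEW=255, ERR=4876940691568539179/144115188075855872
(6,5): OLD=4748261319497095402799/18446744073709551616 → NEW=255, ERR=44341580701159740719/18446744073709551616
(6,6): OLD=45250286675868735500377/295147905179352825856 → NEW=255, ERR=-30012429144866235092903/295147905179352825856
Output grid:
  Row 0: #.#...#  (4 black, running=4)
  Row 1: ..#####  (2 black, running=6)
  Row 2: .#....#  (5 black, running=11)
  Row 3: ####.#.  (2 black, running=13)
  Row 4: #.##...  (4 black, running=17)
  Row 5: #.##..#  (3 black, running=20)
  Row 6: #..####  (2 black, running=22)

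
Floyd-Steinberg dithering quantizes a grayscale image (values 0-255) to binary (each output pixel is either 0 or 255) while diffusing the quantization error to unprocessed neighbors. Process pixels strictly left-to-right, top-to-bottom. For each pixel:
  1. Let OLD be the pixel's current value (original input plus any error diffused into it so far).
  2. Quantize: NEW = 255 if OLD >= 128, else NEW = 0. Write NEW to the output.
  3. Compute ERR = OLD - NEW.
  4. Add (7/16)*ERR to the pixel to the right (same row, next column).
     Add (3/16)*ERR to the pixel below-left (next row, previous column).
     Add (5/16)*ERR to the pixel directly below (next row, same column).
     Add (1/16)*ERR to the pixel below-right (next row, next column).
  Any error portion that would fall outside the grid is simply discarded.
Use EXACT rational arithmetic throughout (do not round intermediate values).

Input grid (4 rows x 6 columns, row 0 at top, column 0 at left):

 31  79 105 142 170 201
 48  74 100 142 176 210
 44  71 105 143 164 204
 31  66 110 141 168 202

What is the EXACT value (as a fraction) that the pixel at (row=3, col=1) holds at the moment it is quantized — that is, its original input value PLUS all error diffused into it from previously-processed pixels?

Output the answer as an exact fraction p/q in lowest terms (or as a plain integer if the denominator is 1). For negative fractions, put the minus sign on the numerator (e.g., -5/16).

Answer: 7498225923/134217728

Derivation:
(0,0): OLD=31 → NEW=0, ERR=31
(0,1): OLD=1481/16 → NEW=0, ERR=1481/16
(0,2): OLD=37247/256 → NEW=255, ERR=-28033/256
(0,3): OLD=385401/4096 → NEW=0, ERR=385401/4096
(0,4): OLD=13838927/65536 → NEW=255, ERR=-2872753/65536
(0,5): OLD=190654505/1048576 → NEW=255, ERR=-76732375/1048576
(1,0): OLD=19211/256 → NEW=0, ERR=19211/256
(1,1): OLD=239949/2048 → NEW=0, ERR=239949/2048
(1,2): OLD=9205585/65536 → NEW=255, ERR=-7506095/65536
(1,3): OLD=27848125/262144 → NEW=0, ERR=27848125/262144
(1,4): OLD=3371182807/16777216 → NEW=255, ERR=-907007273/16777216
(1,5): OLD=43148380081/268435456 → NEW=255, ERR=-25302661199/268435456
(2,0): OLD=2930079/32768 → NEW=0, ERR=2930079/32768
(2,1): OLD=136261573/1048576 → NEW=255, ERR=-131125307/1048576
(2,2): OLD=700274319/16777216 → NEW=0, ERR=700274319/16777216
(2,3): OLD=23778504151/134217728 → NEW=255, ERR=-10447016489/134217728
(2,4): OLD=438164320261/4294967296 → NEW=0, ERR=438164320261/4294967296
(2,5): OLD=14829516738163/68719476736 → NEW=255, ERR=-2693949829517/68719476736
(3,0): OLD=595530415/16777216 → NEW=0, ERR=595530415/16777216
(3,1): OLD=7498225923/134217728 → NEW=0, ERR=7498225923/134217728
Target (3,1): original=66, with diffused error = 7498225923/134217728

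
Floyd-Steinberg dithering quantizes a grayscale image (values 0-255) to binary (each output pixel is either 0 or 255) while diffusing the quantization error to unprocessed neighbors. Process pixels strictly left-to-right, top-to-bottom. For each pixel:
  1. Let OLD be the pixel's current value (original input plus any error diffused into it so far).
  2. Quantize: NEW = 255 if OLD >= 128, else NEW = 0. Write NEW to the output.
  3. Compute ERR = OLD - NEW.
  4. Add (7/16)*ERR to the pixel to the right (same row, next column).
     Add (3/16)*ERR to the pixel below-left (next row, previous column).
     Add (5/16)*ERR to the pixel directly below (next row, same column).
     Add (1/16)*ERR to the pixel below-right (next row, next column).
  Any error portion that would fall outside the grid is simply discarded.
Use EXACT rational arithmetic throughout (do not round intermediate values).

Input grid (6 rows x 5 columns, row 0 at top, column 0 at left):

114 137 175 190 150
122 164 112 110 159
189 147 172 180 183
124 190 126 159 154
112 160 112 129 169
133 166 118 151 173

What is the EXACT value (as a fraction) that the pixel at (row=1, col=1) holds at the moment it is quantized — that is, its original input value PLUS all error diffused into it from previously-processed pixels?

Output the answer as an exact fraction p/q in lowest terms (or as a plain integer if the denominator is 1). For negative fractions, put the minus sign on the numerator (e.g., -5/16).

(0,0): OLD=114 → NEW=0, ERR=114
(0,1): OLD=1495/8 → NEW=255, ERR=-545/8
(0,2): OLD=18585/128 → NEW=255, ERR=-14055/128
(0,3): OLD=290735/2048 → NEW=255, ERR=-231505/2048
(0,4): OLD=3294665/32768 → NEW=0, ERR=3294665/32768
(1,0): OLD=18541/128 → NEW=255, ERR=-14099/128
(1,1): OLD=83003/1024 → NEW=0, ERR=83003/1024
Target (1,1): original=164, with diffused error = 83003/1024

Answer: 83003/1024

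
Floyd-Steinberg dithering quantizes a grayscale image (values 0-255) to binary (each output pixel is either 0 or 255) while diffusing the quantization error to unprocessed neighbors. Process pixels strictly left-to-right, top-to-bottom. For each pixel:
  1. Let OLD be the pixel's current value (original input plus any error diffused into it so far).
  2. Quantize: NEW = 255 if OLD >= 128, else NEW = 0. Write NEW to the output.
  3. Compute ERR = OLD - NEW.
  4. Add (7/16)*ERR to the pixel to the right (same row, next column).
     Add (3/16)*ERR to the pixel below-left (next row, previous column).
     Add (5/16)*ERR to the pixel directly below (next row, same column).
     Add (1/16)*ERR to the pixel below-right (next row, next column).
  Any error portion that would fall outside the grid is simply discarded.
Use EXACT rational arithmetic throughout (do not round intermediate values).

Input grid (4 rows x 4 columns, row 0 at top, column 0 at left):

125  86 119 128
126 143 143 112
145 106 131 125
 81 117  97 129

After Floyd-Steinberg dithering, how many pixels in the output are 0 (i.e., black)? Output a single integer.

Answer: 8

Derivation:
(0,0): OLD=125 → NEW=0, ERR=125
(0,1): OLD=2251/16 → NEW=255, ERR=-1829/16
(0,2): OLD=17661/256 → NEW=0, ERR=17661/256
(0,3): OLD=647915/4096 → NEW=255, ERR=-396565/4096
(1,0): OLD=36769/256 → NEW=255, ERR=-28511/256
(1,1): OLD=162407/2048 → NEW=0, ERR=162407/2048
(1,2): OLD=11400307/65536 → NEW=255, ERR=-5311373/65536
(1,3): OLD=53056917/1048576 → NEW=0, ERR=53056917/1048576
(2,0): OLD=4098141/32768 → NEW=0, ERR=4098141/32768
(2,1): OLD=171275215/1048576 → NEW=255, ERR=-96111665/1048576
(2,2): OLD=167805867/2097152 → NEW=0, ERR=167805867/2097152
(2,3): OLD=5729550303/33554432 → NEW=255, ERR=-2826829857/33554432
(3,0): OLD=1726322061/16777216 → NEW=0, ERR=1726322061/16777216
(3,1): OLD=41927858579/268435456 → NEW=255, ERR=-26523182701/268435456
(3,2): OLD=245896800877/4294967296 → NEW=0, ERR=245896800877/4294967296
(3,3): OLD=9120585412219/68719476736 → NEW=255, ERR=-8402881155461/68719476736
Output grid:
  Row 0: .#.#  (2 black, running=2)
  Row 1: #.#.  (2 black, running=4)
  Row 2: .#.#  (2 black, running=6)
  Row 3: .#.#  (2 black, running=8)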